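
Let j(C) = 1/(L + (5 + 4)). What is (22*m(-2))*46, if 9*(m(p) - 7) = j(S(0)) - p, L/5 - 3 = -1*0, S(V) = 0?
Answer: 394933/54 ≈ 7313.6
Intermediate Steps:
L = 15 (L = 15 + 5*(-1*0) = 15 + 5*0 = 15 + 0 = 15)
j(C) = 1/24 (j(C) = 1/(15 + (5 + 4)) = 1/(15 + 9) = 1/24)
m(p) = 1513/216 - p/9 (m(p) = 7 + (1/24 - p)/9 = 7 + (1/216 - p/9) = 1513/216 - p/9)
(22*m(-2))*46 = (22*(1513/216 - ⅑*(-2)))*46 = (22*(1513/216 + 2/9))*46 = (22*(1561/216))*46 = (17171/108)*46 = 394933/54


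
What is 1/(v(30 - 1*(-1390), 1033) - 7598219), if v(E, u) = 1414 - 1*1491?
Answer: -1/7598296 ≈ -1.3161e-7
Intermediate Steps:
v(E, u) = -77 (v(E, u) = 1414 - 1491 = -77)
1/(v(30 - 1*(-1390), 1033) - 7598219) = 1/(-77 - 7598219) = 1/(-7598296) = -1/7598296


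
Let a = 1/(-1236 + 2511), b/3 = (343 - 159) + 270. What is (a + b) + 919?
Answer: 2908276/1275 ≈ 2281.0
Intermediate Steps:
b = 1362 (b = 3*((343 - 159) + 270) = 3*(184 + 270) = 3*454 = 1362)
a = 1/1275 ≈ 0.00078431
(a + b) + 919 = (1/1275 + 1362) + 919 = 1736551/1275 + 919 = 2908276/1275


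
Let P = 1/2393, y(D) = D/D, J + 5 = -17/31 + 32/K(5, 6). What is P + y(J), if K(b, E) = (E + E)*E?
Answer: 2394/2393 ≈ 1.0004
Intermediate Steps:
K(b, E) = 2*E**2 (K(b, E) = (2*E)*E = 2*E**2)
J = -1424/279 (J = -5 + (-17/31 + 32/((2*6**2))) = -5 + (-17*1/31 + 32/((2*36))) = -5 + (-17/31 + 32/72) = -5 + (-17/31 + 32*(1/72)) = -5 + (-17/31 + 4/9) = -5 - 29/279 = -1424/279 ≈ -5.1039)
y(D) = 1
P = 1/2393 ≈ 0.00041789
P + y(J) = 1/2393 + 1 = 2394/2393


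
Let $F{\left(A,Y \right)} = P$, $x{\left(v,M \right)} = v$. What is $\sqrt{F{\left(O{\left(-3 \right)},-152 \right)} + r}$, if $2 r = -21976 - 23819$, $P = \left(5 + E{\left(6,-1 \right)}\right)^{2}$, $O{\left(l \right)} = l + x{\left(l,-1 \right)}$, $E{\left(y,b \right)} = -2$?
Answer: $\frac{i \sqrt{91554}}{2} \approx 151.29 i$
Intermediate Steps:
$O{\left(l \right)} = 2 l$ ($O{\left(l \right)} = l + l = 2 l$)
$P = 9$ ($P = \left(5 - 2\right)^{2} = 3^{2} = 9$)
$F{\left(A,Y \right)} = 9$
$r = - \frac{45795}{2}$ ($r = \frac{-21976 - 23819}{2} = \frac{1}{2} \left(-45795\right) = - \frac{45795}{2} \approx -22898.0$)
$\sqrt{F{\left(O{\left(-3 \right)},-152 \right)} + r} = \sqrt{9 - \frac{45795}{2}} = \sqrt{- \frac{45777}{2}} = \frac{i \sqrt{91554}}{2}$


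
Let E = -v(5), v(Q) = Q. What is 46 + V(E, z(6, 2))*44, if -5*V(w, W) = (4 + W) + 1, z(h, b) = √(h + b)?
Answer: 2 - 88*√2/5 ≈ -22.890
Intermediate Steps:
E = -5 (E = -1*5 = -5)
z(h, b) = √(b + h)
V(w, W) = -1 - W/5 (V(w, W) = -((4 + W) + 1)/5 = -(5 + W)/5 = -1 - W/5)
46 + V(E, z(6, 2))*44 = 46 + (-1 - √(2 + 6)/5)*44 = 46 + (-1 - 2*√2/5)*44 = 46 + (-44 - 88*√2/5) = 2 - 88*√2/5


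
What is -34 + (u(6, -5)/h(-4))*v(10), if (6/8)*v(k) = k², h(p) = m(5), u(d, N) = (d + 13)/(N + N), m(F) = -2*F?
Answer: -26/3 ≈ -8.6667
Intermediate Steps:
u(d, N) = (13 + d)/(2*N) (u(d, N) = (13 + d)/((2*N)) = (13 + d)*(1/(2*N)) = (13 + d)/(2*N))
h(p) = -10 (h(p) = -2*5 = -10)
v(k) = 4*k²/3
-34 + (u(6, -5)/h(-4))*v(10) = -34 + (((½)*(13 + 6)/(-5))/(-10))*((4/3)*10²) = -34 + (((½)*(-⅕)*19)*(-⅒))*((4/3)*100) = -34 - 19/10*(-⅒)*(400/3) = -34 + (19/100)*(400/3) = -34 + 76/3 = -26/3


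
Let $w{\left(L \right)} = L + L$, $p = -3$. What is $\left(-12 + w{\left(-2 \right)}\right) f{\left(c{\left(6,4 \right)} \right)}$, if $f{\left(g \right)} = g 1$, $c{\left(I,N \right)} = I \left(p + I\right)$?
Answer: $-288$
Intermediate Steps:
$c{\left(I,N \right)} = I \left(-3 + I\right)$
$w{\left(L \right)} = 2 L$
$f{\left(g \right)} = g$
$\left(-12 + w{\left(-2 \right)}\right) f{\left(c{\left(6,4 \right)} \right)} = \left(-12 + 2 \left(-2\right)\right) 6 \left(-3 + 6\right) = \left(-12 - 4\right) 6 \cdot 3 = \left(-16\right) 18 = -288$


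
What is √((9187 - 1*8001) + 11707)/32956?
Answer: √12893/32956 ≈ 0.0034454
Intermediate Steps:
√((9187 - 1*8001) + 11707)/32956 = √((9187 - 8001) + 11707)*(1/32956) = √(1186 + 11707)*(1/32956) = √12893*(1/32956) = √12893/32956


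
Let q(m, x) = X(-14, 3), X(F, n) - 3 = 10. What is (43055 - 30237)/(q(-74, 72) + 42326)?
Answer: 12818/42339 ≈ 0.30275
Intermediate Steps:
X(F, n) = 13 (X(F, n) = 3 + 10 = 13)
q(m, x) = 13
(43055 - 30237)/(q(-74, 72) + 42326) = (43055 - 30237)/(13 + 42326) = 12818/42339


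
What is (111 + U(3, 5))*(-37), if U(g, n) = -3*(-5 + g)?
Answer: -4329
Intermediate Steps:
U(g, n) = 15 - 3*g
(111 + U(3, 5))*(-37) = (111 + (15 - 3*3))*(-37) = (111 + (15 - 9))*(-37) = (111 + 6)*(-37) = 117*(-37) = -4329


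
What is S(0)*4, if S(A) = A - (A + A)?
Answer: 0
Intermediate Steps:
S(A) = -A (S(A) = A - 2*A = -A)
S(0)*4 = -1*0*4 = 0*4 = 0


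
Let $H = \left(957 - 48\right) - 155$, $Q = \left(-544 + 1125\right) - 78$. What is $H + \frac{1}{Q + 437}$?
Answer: $\frac{708761}{940} \approx 754.0$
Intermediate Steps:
$Q = 503$ ($Q = 581 + \left(-537 + 459\right) = 581 - 78 = 503$)
$H = 754$ ($H = 909 - 155 = 754$)
$H + \frac{1}{Q + 437} = 754 + \frac{1}{503 + 437} = 754 + \frac{1}{940} = \frac{708761}{940}$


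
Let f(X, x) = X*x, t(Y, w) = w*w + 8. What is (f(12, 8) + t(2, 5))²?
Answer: 16641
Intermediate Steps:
t(Y, w) = 8 + w² (t(Y, w) = w² + 8 = 8 + w²)
(f(12, 8) + t(2, 5))² = (12*8 + (8 + 5²))² = (96 + (8 + 25))² = (96 + 33)² = 129² = 16641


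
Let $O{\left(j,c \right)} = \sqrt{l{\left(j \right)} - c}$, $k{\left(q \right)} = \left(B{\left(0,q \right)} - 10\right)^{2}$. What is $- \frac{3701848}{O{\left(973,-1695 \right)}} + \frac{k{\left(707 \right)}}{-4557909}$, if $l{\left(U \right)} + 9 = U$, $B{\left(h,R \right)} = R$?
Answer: $- \frac{485809}{4557909} - \frac{3701848 \sqrt{2659}}{2659} \approx -71789.0$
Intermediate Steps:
$l{\left(U \right)} = -9 + U$
$k{\left(q \right)} = \left(-10 + q\right)^{2}$ ($k{\left(q \right)} = \left(q - 10\right)^{2} = \left(-10 + q\right)^{2}$)
$O{\left(j,c \right)} = \sqrt{-9 + j - c}$ ($O{\left(j,c \right)} = \sqrt{\left(-9 + j\right) - c} = \sqrt{-9 + j - c}$)
$- \frac{3701848}{O{\left(973,-1695 \right)}} + \frac{k{\left(707 \right)}}{-4557909} = - \frac{3701848}{\sqrt{-9 + 973 - -1695}} + \frac{\left(-10 + 707\right)^{2}}{-4557909} = - \frac{3701848}{\sqrt{-9 + 973 + 1695}} + 697^{2} \left(- \frac{1}{4557909}\right) = - \frac{3701848}{\sqrt{2659}} + 485809 \left(- \frac{1}{4557909}\right) = - 3701848 \frac{\sqrt{2659}}{2659} - \frac{485809}{4557909} = - \frac{3701848 \sqrt{2659}}{2659} - \frac{485809}{4557909} = - \frac{485809}{4557909} - \frac{3701848 \sqrt{2659}}{2659}$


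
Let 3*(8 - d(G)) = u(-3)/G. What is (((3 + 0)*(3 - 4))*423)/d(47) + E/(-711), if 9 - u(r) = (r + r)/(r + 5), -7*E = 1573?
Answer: -98752685/617148 ≈ -160.01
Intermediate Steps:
E = -1573/7 (E = -⅐*1573 = -1573/7 ≈ -224.71)
u(r) = 9 - 2*r/(5 + r) (u(r) = 9 - (r + r)/(r + 5) = 9 - 2*r/(5 + r))
d(G) = 8 - 4/G (d(G) = 8 - (45 + 7*(-3))/(5 - 3)/(3*G) = 8 - (45 - 21)/2/(3*G) = 8 - (½)*24/(3*G) = 8 - 4/G)
(((3 + 0)*(3 - 4))*423)/d(47) + E/(-711) = (((3 + 0)*(3 - 4))*423)/(8 - 4/47) - 1573/7/(-711) = ((3*(-1))*423)/(8 - 4*1/47) - 1573/7*(-1/711) = (-3*423)/(8 - 4/47) + 1573/4977 = -1269/372/47 + 1573/4977 = -1269*47/372 + 1573/4977 = -19881/124 + 1573/4977 = -98752685/617148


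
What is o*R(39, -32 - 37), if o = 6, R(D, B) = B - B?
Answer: 0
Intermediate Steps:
R(D, B) = 0
o*R(39, -32 - 37) = 6*0 = 0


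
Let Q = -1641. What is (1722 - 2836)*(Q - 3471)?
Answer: 5694768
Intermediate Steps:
(1722 - 2836)*(Q - 3471) = (1722 - 2836)*(-1641 - 3471) = -1114*(-5112) = 5694768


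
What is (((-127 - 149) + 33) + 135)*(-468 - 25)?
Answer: 53244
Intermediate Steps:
(((-127 - 149) + 33) + 135)*(-468 - 25) = ((-276 + 33) + 135)*(-493) = (-243 + 135)*(-493) = -108*(-493) = 53244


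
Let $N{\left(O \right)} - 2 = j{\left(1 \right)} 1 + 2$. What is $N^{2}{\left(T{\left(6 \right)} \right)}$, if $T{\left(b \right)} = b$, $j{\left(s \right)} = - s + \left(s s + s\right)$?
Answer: $25$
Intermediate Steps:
$j{\left(s \right)} = s^{2}$ ($j{\left(s \right)} = - s + \left(s^{2} + s\right) = - s + \left(s + s^{2}\right) = s^{2}$)
$N{\left(O \right)} = 5$ ($N{\left(O \right)} = 2 + \left(1^{2} \cdot 1 + 2\right) = 2 + \left(1 \cdot 1 + 2\right) = 2 + \left(1 + 2\right) = 2 + 3 = 5$)
$N^{2}{\left(T{\left(6 \right)} \right)} = 5^{2} = 25$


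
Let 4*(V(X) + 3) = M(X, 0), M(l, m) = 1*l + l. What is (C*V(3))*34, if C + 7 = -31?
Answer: 1938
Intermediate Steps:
C = -38 (C = -7 - 31 = -38)
M(l, m) = 2*l (M(l, m) = l + l = 2*l)
V(X) = -3 + X/2 (V(X) = -3 + (2*X)/4 = -3 + X/2)
(C*V(3))*34 = -38*(-3 + (½)*3)*34 = -38*(-3 + 3/2)*34 = -38*(-3/2)*34 = 57*34 = 1938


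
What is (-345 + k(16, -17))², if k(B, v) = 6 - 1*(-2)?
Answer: 113569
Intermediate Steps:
k(B, v) = 8 (k(B, v) = 6 + 2 = 8)
(-345 + k(16, -17))² = (-345 + 8)² = (-337)² = 113569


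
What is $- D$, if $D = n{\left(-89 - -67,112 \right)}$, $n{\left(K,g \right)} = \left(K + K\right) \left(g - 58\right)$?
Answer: $2376$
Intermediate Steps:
$n{\left(K,g \right)} = 2 K \left(-58 + g\right)$
$D = -2376$ ($D = 2 \left(-89 - -67\right) \left(-58 + 112\right) = 2 \left(-89 + 67\right) 54 = 2 \left(-22\right) 54 = -2376$)
$- D = \left(-1\right) \left(-2376\right) = 2376$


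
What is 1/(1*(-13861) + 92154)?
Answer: 1/78293 ≈ 1.2773e-5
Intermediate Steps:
1/(1*(-13861) + 92154) = 1/(-13861 + 92154) = 1/78293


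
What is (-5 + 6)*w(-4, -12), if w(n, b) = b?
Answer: -12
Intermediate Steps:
(-5 + 6)*w(-4, -12) = (-5 + 6)*(-12) = 1*(-12) = -12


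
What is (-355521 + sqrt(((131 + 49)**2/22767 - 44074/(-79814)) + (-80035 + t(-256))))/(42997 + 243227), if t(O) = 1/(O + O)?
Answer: -118507/95408 + I*sqrt(7516860064008193017356482)/2773892707966464 ≈ -1.2421 + 0.00098839*I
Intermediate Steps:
t(O) = 1/(2*O)
(-355521 + sqrt(((131 + 49)**2/22767 - 44074/(-79814)) + (-80035 + t(-256))))/(42997 + 243227) = (-355521 + sqrt(((131 + 49)**2/22767 - 44074/(-79814)) + (-80035 + (1/2)/(-256))))/(42997 + 243227) = (-355521 + sqrt((180**2*(1/22767) - 44074*(-1/79814)) + (-80035 + (1/2)*(-1/256))))/286224 = (-355521 + sqrt((32400*(1/22767) + 22037/39907) + (-80035 - 1/512)))*(1/286224) = (-355521 + sqrt((10800/7589 + 22037/39907) - 40977921/512))*(1/286224) = (-355521 + sqrt(598234393/302854223 - 40977921/512))*(1/286224) = (-355521 + sqrt(-12410030128601167/155061362176))*(1/286224) = (-355521 + I*sqrt(7516860064008193017356482)/9691335136)*(1/286224) = -118507/95408 + I*sqrt(7516860064008193017356482)/2773892707966464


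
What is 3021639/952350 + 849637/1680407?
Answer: 1962245041341/533445202150 ≈ 3.6784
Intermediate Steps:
3021639/952350 + 849637/1680407 = 3021639*(1/952350) + 849637*(1/1680407) = 1007213/317450 + 849637/1680407 = 1962245041341/533445202150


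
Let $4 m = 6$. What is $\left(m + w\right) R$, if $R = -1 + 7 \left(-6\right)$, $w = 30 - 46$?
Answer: $\frac{1247}{2} \approx 623.5$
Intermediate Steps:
$w = -16$ ($w = 30 - 46 = -16$)
$m = \frac{3}{2}$ ($m = \frac{1}{4} \cdot 6 = \frac{3}{2} \approx 1.5$)
$R = -43$ ($R = -1 - 42 = -43$)
$\left(m + w\right) R = \left(\frac{3}{2} - 16\right) \left(-43\right) = \left(- \frac{29}{2}\right) \left(-43\right) = \frac{1247}{2}$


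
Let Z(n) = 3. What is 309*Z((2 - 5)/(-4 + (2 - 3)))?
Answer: 927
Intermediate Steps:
309*Z((2 - 5)/(-4 + (2 - 3))) = 309*3 = 927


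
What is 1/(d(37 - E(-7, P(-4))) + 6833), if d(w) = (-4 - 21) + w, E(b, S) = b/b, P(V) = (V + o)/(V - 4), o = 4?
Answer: 1/6844 ≈ 0.00014611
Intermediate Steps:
P(V) = (4 + V)/(-4 + V) (P(V) = (V + 4)/(V - 4) = (4 + V)/(-4 + V))
E(b, S) = 1
d(w) = -25 + w
1/(d(37 - E(-7, P(-4))) + 6833) = 1/((-25 + (37 - 1*1)) + 6833) = 1/((-25 + (37 - 1)) + 6833) = 1/((-25 + 36) + 6833) = 1/(11 + 6833) = 1/6844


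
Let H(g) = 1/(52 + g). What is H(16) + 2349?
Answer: 159733/68 ≈ 2349.0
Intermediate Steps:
H(16) + 2349 = 1/(52 + 16) + 2349 = 1/68 + 2349 = 159733/68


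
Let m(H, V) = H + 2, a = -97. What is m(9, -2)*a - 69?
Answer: -1136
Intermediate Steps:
m(H, V) = 2 + H
m(9, -2)*a - 69 = (2 + 9)*(-97) - 69 = 11*(-97) - 69 = -1067 - 69 = -1136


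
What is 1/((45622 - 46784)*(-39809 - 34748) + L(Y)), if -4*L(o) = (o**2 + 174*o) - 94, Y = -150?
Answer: 2/173272315 ≈ 1.1543e-8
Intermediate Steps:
L(o) = 47/2 - 87*o/2 - o**2/4 (L(o) = -((o**2 + 174*o) - 94)/4 = -(-94 + o**2 + 174*o)/4 = 47/2 - 87*o/2 - o**2/4)
1/((45622 - 46784)*(-39809 - 34748) + L(Y)) = 1/((45622 - 46784)*(-39809 - 34748) + (47/2 - 87/2*(-150) - 1/4*(-150)**2)) = 1/(-1162*(-74557) + (47/2 + 6525 - 1/4*22500)) = 1/(86635234 + (47/2 + 6525 - 5625)) = 1/(86635234 + 1847/2) = 1/(173272315/2) = 2/173272315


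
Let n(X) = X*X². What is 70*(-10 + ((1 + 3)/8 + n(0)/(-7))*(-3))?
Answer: -805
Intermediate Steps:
n(X) = X³
70*(-10 + ((1 + 3)/8 + n(0)/(-7))*(-3)) = 70*(-10 + ((1 + 3)/8 + 0³/(-7))*(-3)) = 70*(-10 + (4*(⅛) + 0*(-⅐))*(-3)) = 70*(-10 + (½ + 0)*(-3)) = 70*(-10 + (½)*(-3)) = 70*(-10 - 3/2) = 70*(-23/2) = -805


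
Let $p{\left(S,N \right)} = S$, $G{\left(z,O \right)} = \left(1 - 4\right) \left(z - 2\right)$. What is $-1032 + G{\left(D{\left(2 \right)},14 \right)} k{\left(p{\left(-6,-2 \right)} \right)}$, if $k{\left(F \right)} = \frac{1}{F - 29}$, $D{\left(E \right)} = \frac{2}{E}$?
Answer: $- \frac{36123}{35} \approx -1032.1$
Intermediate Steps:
$G{\left(z,O \right)} = 6 - 3 z$ ($G{\left(z,O \right)} = - 3 \left(z - 2\right) = - 3 \left(-2 + z\right) = 6 - 3 z$)
$k{\left(F \right)} = \frac{1}{-29 + F}$
$-1032 + G{\left(D{\left(2 \right)},14 \right)} k{\left(p{\left(-6,-2 \right)} \right)} = -1032 + \frac{6 - 3 \cdot \frac{2}{2}}{-29 - 6} = -1032 + \frac{6 - 3 \cdot 2 \cdot \frac{1}{2}}{-35} = -1032 + \left(6 - 3\right) \left(- \frac{1}{35}\right) = -1032 + 3 \left(- \frac{1}{35}\right) = -1032 - \frac{3}{35} = - \frac{36123}{35}$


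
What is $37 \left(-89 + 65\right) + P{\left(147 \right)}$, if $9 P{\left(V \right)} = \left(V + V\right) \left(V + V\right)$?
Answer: $8716$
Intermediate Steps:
$P{\left(V \right)} = \frac{4 V^{2}}{9}$ ($P{\left(V \right)} = \frac{\left(V + V\right) \left(V + V\right)}{9} = \frac{2 V 2 V}{9} = \frac{4 V^{2}}{9}$)
$37 \left(-89 + 65\right) + P{\left(147 \right)} = 37 \left(-89 + 65\right) + \frac{4 \cdot 147^{2}}{9} = 37 \left(-24\right) + \frac{4}{9} \cdot 21609 = -888 + 9604 = 8716$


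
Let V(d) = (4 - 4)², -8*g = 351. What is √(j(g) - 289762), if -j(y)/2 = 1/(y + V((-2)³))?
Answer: I*√3966551394/117 ≈ 538.29*I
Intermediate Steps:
g = -351/8 (g = -⅛*351 = -351/8 ≈ -43.875)
V(d) = 0 (V(d) = 0² = 0)
j(y) = -2/y (j(y) = -2/(y + 0) = -2/y)
√(j(g) - 289762) = √(-2/(-351/8) - 289762) = √(-2*(-8/351) - 289762) = √(16/351 - 289762) = √(-101706446/351) = I*√3966551394/117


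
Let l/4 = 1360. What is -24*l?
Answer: -130560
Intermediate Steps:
l = 5440 (l = 4*1360 = 5440)
-24*l = -24*5440 = -130560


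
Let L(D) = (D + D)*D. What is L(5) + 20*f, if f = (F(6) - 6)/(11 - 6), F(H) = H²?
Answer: 170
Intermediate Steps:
f = 6 (f = (6² - 6)/(11 - 6) = (36 - 6)/5 = 30*(⅕) = 6)
L(D) = 2*D² (L(D) = (2*D)*D = 2*D²)
L(5) + 20*f = 2*5² + 20*6 = 2*25 + 120 = 50 + 120 = 170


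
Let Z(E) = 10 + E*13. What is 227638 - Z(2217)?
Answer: 198807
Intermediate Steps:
Z(E) = 10 + 13*E
227638 - Z(2217) = 227638 - (10 + 13*2217) = 227638 - (10 + 28821) = 227638 - 1*28831 = 227638 - 28831 = 198807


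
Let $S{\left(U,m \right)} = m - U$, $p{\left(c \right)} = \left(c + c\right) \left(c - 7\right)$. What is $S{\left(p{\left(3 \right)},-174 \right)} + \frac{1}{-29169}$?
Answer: $- \frac{4375351}{29169} \approx -150.0$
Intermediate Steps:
$p{\left(c \right)} = 2 c \left(-7 + c\right)$
$S{\left(p{\left(3 \right)},-174 \right)} + \frac{1}{-29169} = \left(-174 - 2 \cdot 3 \left(-7 + 3\right)\right) + \frac{1}{-29169} = \left(-174 - 2 \cdot 3 \left(-4\right)\right) - \frac{1}{29169} = \left(-174 - -24\right) - \frac{1}{29169} = \left(-174 + 24\right) - \frac{1}{29169} = -150 - \frac{1}{29169} = - \frac{4375351}{29169}$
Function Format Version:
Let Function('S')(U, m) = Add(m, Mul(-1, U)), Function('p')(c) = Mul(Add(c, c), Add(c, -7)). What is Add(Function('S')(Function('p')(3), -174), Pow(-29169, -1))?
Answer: Rational(-4375351, 29169) ≈ -150.00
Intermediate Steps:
Function('p')(c) = Mul(2, c, Add(-7, c)) (Function('p')(c) = Mul(Mul(2, c), Add(-7, c)) = Mul(2, c, Add(-7, c)))
Add(Function('S')(Function('p')(3), -174), Pow(-29169, -1)) = Add(Add(-174, Mul(-1, Mul(2, 3, Add(-7, 3)))), Pow(-29169, -1)) = Add(Add(-174, Mul(-1, Mul(2, 3, -4))), Rational(-1, 29169)) = Add(Add(-174, Mul(-1, -24)), Rational(-1, 29169)) = Add(Add(-174, 24), Rational(-1, 29169)) = Add(-150, Rational(-1, 29169)) = Rational(-4375351, 29169)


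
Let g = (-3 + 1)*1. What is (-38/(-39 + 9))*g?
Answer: -38/15 ≈ -2.5333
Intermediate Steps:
g = -2 (g = -2*1 = -2)
(-38/(-39 + 9))*g = -38/(-39 + 9)*(-2) = -38/(-30)*(-2) = -38*(-1/30)*(-2) = (19/15)*(-2) = -38/15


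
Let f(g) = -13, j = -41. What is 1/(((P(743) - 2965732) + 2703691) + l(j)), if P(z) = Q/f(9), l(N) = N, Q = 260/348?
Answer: -87/22801139 ≈ -3.8156e-6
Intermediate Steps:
Q = 65/87 (Q = 260*(1/348) = 65/87 ≈ 0.74713)
P(z) = -5/87 (P(z) = (65/87)/(-13) = (65/87)*(-1/13) = -5/87)
1/(((P(743) - 2965732) + 2703691) + l(j)) = 1/(((-5/87 - 2965732) + 2703691) - 41) = 1/((-258018689/87 + 2703691) - 41) = 1/(-22797572/87 - 41) = 1/(-22801139/87) = -87/22801139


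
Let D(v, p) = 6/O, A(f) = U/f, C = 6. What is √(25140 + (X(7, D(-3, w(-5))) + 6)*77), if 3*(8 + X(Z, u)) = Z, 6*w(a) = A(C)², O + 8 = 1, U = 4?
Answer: √226491/3 ≈ 158.64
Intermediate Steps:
A(f) = 4/f
O = -7 (O = -8 + 1 = -7)
w(a) = 2/27 (w(a) = (4/6)²/6 = (4*(⅙))²/6 = (⅔)²/6 = (⅙)*(4/9) = 2/27)
D(v, p) = -6/7 (D(v, p) = 6/(-7) = 6*(-⅐) = -6/7)
X(Z, u) = -8 + Z/3
√(25140 + (X(7, D(-3, w(-5))) + 6)*77) = √(25140 + ((-8 + (⅓)*7) + 6)*77) = √(25140 + ((-8 + 7/3) + 6)*77) = √(25140 + (-17/3 + 6)*77) = √(25140 + (⅓)*77) = √(25140 + 77/3) = √(75497/3) = √226491/3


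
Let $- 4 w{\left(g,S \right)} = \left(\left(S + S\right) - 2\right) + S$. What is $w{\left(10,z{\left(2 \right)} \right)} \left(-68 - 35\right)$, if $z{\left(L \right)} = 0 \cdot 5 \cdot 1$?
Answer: $- \frac{103}{2} \approx -51.5$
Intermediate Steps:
$z{\left(L \right)} = 0$ ($z{\left(L \right)} = 0 \cdot 1 = 0$)
$w{\left(g,S \right)} = \frac{1}{2} - \frac{3 S}{4}$ ($w{\left(g,S \right)} = - \frac{\left(\left(S + S\right) - 2\right) + S}{4} = - \frac{\left(2 S - 2\right) + S}{4} = - \frac{\left(-2 + 2 S\right) + S}{4} = - \frac{-2 + 3 S}{4} = \frac{1}{2} - \frac{3 S}{4}$)
$w{\left(10,z{\left(2 \right)} \right)} \left(-68 - 35\right) = \left(\frac{1}{2} - 0\right) \left(-68 - 35\right) = \left(\frac{1}{2} + 0\right) \left(-103\right) = \frac{1}{2} \left(-103\right) = - \frac{103}{2}$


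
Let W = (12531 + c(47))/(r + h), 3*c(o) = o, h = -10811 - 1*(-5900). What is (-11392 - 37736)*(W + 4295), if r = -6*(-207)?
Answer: -773560071800/3669 ≈ -2.1084e+8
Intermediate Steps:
h = -4911 (h = -10811 + 5900 = -4911)
c(o) = o/3
r = 1242
W = -37640/11007 (W = (12531 + (⅓)*47)/(1242 - 4911) = (12531 + 47/3)/(-3669) = (37640/3)*(-1/3669) = -37640/11007 ≈ -3.4196)
(-11392 - 37736)*(W + 4295) = (-11392 - 37736)*(-37640/11007 + 4295) = -49128*47237425/11007 = -773560071800/3669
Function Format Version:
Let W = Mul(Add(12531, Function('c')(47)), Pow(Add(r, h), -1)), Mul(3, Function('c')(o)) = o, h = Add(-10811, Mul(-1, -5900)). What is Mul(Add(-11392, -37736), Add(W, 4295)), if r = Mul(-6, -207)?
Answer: Rational(-773560071800, 3669) ≈ -2.1084e+8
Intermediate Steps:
h = -4911 (h = Add(-10811, 5900) = -4911)
Function('c')(o) = Mul(Rational(1, 3), o)
r = 1242
W = Rational(-37640, 11007) (W = Mul(Add(12531, Mul(Rational(1, 3), 47)), Pow(Add(1242, -4911), -1)) = Mul(Add(12531, Rational(47, 3)), Pow(-3669, -1)) = Mul(Rational(37640, 3), Rational(-1, 3669)) = Rational(-37640, 11007) ≈ -3.4196)
Mul(Add(-11392, -37736), Add(W, 4295)) = Mul(Add(-11392, -37736), Add(Rational(-37640, 11007), 4295)) = Mul(-49128, Rational(47237425, 11007)) = Rational(-773560071800, 3669)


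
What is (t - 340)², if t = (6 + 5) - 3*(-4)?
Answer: 100489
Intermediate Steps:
t = 23 (t = 11 + 12 = 23)
(t - 340)² = (23 - 340)² = (-317)² = 100489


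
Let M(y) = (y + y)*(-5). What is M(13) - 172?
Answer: -302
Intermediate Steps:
M(y) = -10*y (M(y) = (2*y)*(-5) = -10*y)
M(13) - 172 = -10*13 - 172 = -130 - 172 = -302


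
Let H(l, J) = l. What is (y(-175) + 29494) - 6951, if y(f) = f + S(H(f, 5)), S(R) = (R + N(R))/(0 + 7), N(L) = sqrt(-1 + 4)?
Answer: 22343 + sqrt(3)/7 ≈ 22343.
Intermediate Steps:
N(L) = sqrt(3)
S(R) = R/7 + sqrt(3)/7 (S(R) = (R + sqrt(3))/(0 + 7) = (R + sqrt(3))/7 = (R + sqrt(3))*(1/7) = R/7 + sqrt(3)/7)
y(f) = sqrt(3)/7 + 8*f/7 (y(f) = f + (f/7 + sqrt(3)/7) = sqrt(3)/7 + 8*f/7)
(y(-175) + 29494) - 6951 = ((sqrt(3)/7 + (8/7)*(-175)) + 29494) - 6951 = ((sqrt(3)/7 - 200) + 29494) - 6951 = ((-200 + sqrt(3)/7) + 29494) - 6951 = (29294 + sqrt(3)/7) - 6951 = 22343 + sqrt(3)/7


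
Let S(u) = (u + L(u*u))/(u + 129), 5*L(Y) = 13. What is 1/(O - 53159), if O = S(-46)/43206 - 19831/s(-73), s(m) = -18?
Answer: -26895735/1400118748258 ≈ -1.9210e-5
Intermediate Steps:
L(Y) = 13/5 (L(Y) = (⅕)*13 = 13/5)
S(u) = (13/5 + u)/(129 + u) (S(u) = (u + 13/5)/(u + 129) = (13/5 + u)/(129 + u))
O = 29631628607/26895735 (O = ((13/5 - 46)/(129 - 46))/43206 - 19831/(-18) = (-217/5/83)*(1/43206) - 19831*(-1/18) = ((1/83)*(-217/5))*(1/43206) + 19831/18 = -217/415*1/43206 + 19831/18 = -217/17930490 + 19831/18 = 29631628607/26895735 ≈ 1101.7)
1/(O - 53159) = 1/(29631628607/26895735 - 53159) = 1/(-1400118748258/26895735) = -26895735/1400118748258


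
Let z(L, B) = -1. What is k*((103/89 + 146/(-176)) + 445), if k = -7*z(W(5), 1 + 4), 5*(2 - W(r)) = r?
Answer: 24414649/7832 ≈ 3117.3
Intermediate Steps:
W(r) = 2 - r/5
k = 7 (k = -7*(-1) = 7)
k*((103/89 + 146/(-176)) + 445) = 7*((103/89 + 146/(-176)) + 445) = 7*((103*(1/89) + 146*(-1/176)) + 445) = 7*((103/89 - 73/88) + 445) = 7*(2567/7832 + 445) = 7*(3487807/7832) = 24414649/7832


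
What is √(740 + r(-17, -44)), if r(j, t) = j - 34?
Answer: √689 ≈ 26.249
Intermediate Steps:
r(j, t) = -34 + j
√(740 + r(-17, -44)) = √(740 + (-34 - 17)) = √(740 - 51) = √689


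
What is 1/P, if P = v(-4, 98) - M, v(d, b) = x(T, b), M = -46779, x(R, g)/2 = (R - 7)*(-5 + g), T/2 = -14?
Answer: 1/40269 ≈ 2.4833e-5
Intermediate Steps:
T = -28 (T = 2*(-14) = -28)
x(R, g) = 2*(-7 + R)*(-5 + g) (x(R, g) = 2*((R - 7)*(-5 + g)) = 2*((-7 + R)*(-5 + g)) = 2*(-7 + R)*(-5 + g))
v(d, b) = 350 - 70*b (v(d, b) = 70 - 14*b - 10*(-28) + 2*(-28)*b = 70 - 14*b + 280 - 56*b = 350 - 70*b)
P = 40269 (P = (350 - 70*98) - 1*(-46779) = (350 - 6860) + 46779 = -6510 + 46779 = 40269)
1/P = 1/40269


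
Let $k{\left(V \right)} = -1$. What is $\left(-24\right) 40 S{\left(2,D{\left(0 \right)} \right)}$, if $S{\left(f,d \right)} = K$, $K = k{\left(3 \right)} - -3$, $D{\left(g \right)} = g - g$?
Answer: $-1920$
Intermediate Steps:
$D{\left(g \right)} = 0$
$K = 2$ ($K = -1 - -3 = -1 + 3 = 2$)
$S{\left(f,d \right)} = 2$
$\left(-24\right) 40 S{\left(2,D{\left(0 \right)} \right)} = \left(-24\right) 40 \cdot 2 = \left(-960\right) 2 = -1920$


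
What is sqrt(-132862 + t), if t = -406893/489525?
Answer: 17*I*sqrt(489635495583)/32635 ≈ 364.5*I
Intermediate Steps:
t = -135631/163175 (t = -406893*1/489525 = -135631/163175 ≈ -0.83120)
sqrt(-132862 + t) = sqrt(-132862 - 135631/163175) = sqrt(-21679892481/163175) = 17*I*sqrt(489635495583)/32635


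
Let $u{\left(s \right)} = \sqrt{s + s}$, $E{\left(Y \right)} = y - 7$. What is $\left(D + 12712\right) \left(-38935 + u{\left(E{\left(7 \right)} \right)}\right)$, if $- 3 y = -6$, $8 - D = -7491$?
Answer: $-786915285 + 20211 i \sqrt{10} \approx -7.8692 \cdot 10^{8} + 63913.0 i$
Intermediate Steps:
$D = 7499$ ($D = 8 - -7491 = 8 + 7491 = 7499$)
$y = 2$ ($y = \left(- \frac{1}{3}\right) \left(-6\right) = 2$)
$E{\left(Y \right)} = -5$ ($E{\left(Y \right)} = 2 - 7 = -5$)
$u{\left(s \right)} = \sqrt{2} \sqrt{s}$ ($u{\left(s \right)} = \sqrt{2 s} = \sqrt{2} \sqrt{s}$)
$\left(D + 12712\right) \left(-38935 + u{\left(E{\left(7 \right)} \right)}\right) = \left(7499 + 12712\right) \left(-38935 + \sqrt{2} \sqrt{-5}\right) = 20211 \left(-38935 + \sqrt{2} i \sqrt{5}\right) = 20211 \left(-38935 + i \sqrt{10}\right) = -786915285 + 20211 i \sqrt{10}$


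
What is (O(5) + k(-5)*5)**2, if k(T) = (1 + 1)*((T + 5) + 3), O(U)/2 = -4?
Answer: 484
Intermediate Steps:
O(U) = -8 (O(U) = 2*(-4) = -8)
k(T) = 16 + 2*T (k(T) = 2*((5 + T) + 3) = 2*(8 + T) = 16 + 2*T)
(O(5) + k(-5)*5)**2 = (-8 + (16 + 2*(-5))*5)**2 = (-8 + (16 - 10)*5)**2 = (-8 + 6*5)**2 = (-8 + 30)**2 = 22**2 = 484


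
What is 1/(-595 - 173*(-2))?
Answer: -1/249 ≈ -0.0040161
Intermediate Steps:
1/(-595 - 173*(-2)) = 1/(-595 + 346) = 1/(-249) = -1/249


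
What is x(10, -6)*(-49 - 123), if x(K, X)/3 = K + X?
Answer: -2064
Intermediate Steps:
x(K, X) = 3*K + 3*X (x(K, X) = 3*(K + X) = 3*K + 3*X)
x(10, -6)*(-49 - 123) = (3*10 + 3*(-6))*(-49 - 123) = (30 - 18)*(-172) = 12*(-172) = -2064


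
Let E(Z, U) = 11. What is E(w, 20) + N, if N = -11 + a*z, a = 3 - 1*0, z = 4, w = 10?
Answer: 12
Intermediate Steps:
a = 3 (a = 3 + 0 = 3)
N = 1 (N = -11 + 3*4 = -11 + 12 = 1)
E(w, 20) + N = 11 + 1 = 12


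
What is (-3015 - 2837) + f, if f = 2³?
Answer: -5844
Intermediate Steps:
f = 8
(-3015 - 2837) + f = (-3015 - 2837) + 8 = -5852 + 8 = -5844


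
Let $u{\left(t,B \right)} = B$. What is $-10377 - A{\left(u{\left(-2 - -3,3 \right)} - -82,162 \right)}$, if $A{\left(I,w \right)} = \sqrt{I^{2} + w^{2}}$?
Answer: $-10377 - \sqrt{33469} \approx -10560.0$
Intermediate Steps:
$-10377 - A{\left(u{\left(-2 - -3,3 \right)} - -82,162 \right)} = -10377 - \sqrt{\left(3 - -82\right)^{2} + 162^{2}} = -10377 - \sqrt{\left(3 + 82\right)^{2} + 26244} = -10377 - \sqrt{85^{2} + 26244} = -10377 - \sqrt{7225 + 26244} = -10377 - \sqrt{33469}$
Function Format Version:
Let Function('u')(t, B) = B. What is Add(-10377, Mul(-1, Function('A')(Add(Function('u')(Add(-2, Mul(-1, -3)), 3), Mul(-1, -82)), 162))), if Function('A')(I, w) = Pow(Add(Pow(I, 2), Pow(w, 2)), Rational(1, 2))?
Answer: Add(-10377, Mul(-1, Pow(33469, Rational(1, 2)))) ≈ -10560.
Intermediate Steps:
Add(-10377, Mul(-1, Function('A')(Add(Function('u')(Add(-2, Mul(-1, -3)), 3), Mul(-1, -82)), 162))) = Add(-10377, Mul(-1, Pow(Add(Pow(Add(3, Mul(-1, -82)), 2), Pow(162, 2)), Rational(1, 2)))) = Add(-10377, Mul(-1, Pow(Add(Pow(Add(3, 82), 2), 26244), Rational(1, 2)))) = Add(-10377, Mul(-1, Pow(Add(Pow(85, 2), 26244), Rational(1, 2)))) = Add(-10377, Mul(-1, Pow(Add(7225, 26244), Rational(1, 2)))) = Add(-10377, Mul(-1, Pow(33469, Rational(1, 2))))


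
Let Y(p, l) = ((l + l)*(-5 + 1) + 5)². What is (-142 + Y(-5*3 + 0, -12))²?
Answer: 101183481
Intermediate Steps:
Y(p, l) = (5 - 8*l)² (Y(p, l) = ((2*l)*(-4) + 5)² = (-8*l + 5)² = (5 - 8*l)²)
(-142 + Y(-5*3 + 0, -12))² = (-142 + (-5 + 8*(-12))²)² = (-142 + (-5 - 96)²)² = (-142 + (-101)²)² = (-142 + 10201)² = 10059² = 101183481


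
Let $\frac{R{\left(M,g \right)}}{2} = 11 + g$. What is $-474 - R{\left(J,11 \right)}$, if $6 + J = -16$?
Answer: $-518$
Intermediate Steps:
$J = -22$ ($J = -6 - 16 = -22$)
$R{\left(M,g \right)} = 22 + 2 g$ ($R{\left(M,g \right)} = 2 \left(11 + g\right) = 22 + 2 g$)
$-474 - R{\left(J,11 \right)} = -474 - \left(22 + 2 \cdot 11\right) = -474 - \left(22 + 22\right) = -474 - 44 = -518$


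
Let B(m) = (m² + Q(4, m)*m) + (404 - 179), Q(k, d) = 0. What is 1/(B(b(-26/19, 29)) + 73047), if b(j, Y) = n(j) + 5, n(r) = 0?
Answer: 1/73297 ≈ 1.3643e-5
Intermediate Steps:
b(j, Y) = 5 (b(j, Y) = 0 + 5 = 5)
B(m) = 225 + m² (B(m) = (m² + 0*m) + (404 - 179) = (m² + 0) + 225 = m² + 225 = 225 + m²)
1/(B(b(-26/19, 29)) + 73047) = 1/((225 + 5²) + 73047) = 1/((225 + 25) + 73047) = 1/(250 + 73047) = 1/73297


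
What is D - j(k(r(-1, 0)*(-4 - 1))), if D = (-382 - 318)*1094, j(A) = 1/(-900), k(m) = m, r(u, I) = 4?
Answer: -689219999/900 ≈ -7.6580e+5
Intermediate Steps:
j(A) = -1/900
D = -765800 (D = -700*1094 = -765800)
D - j(k(r(-1, 0)*(-4 - 1))) = -765800 - 1*(-1/900) = -765800 + 1/900 = -689219999/900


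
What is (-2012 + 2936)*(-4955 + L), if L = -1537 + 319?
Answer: -5703852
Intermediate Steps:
L = -1218
(-2012 + 2936)*(-4955 + L) = (-2012 + 2936)*(-4955 - 1218) = 924*(-6173) = -5703852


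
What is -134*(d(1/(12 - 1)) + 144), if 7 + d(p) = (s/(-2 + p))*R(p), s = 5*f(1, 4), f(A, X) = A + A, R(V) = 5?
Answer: -311818/21 ≈ -14848.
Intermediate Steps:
f(A, X) = 2*A
s = 10 (s = 5*(2*1) = 5*2 = 10)
d(p) = -7 + 50/(-2 + p) (d(p) = -7 + (10/(-2 + p))*5 = -7 + 50/(-2 + p))
-134*(d(1/(12 - 1)) + 144) = -134*((64 - 7/(12 - 1))/(-2 + 1/(12 - 1)) + 144) = -134*((64 - 7/11)/(-2 + 1/11) + 144) = -134*((64 - 7*1/11)/(-2 + 1/11) + 144) = -134*((64 - 7/11)/(-21/11) + 144) = -134*(-11/21*697/11 + 144) = -134*(-697/21 + 144) = -134*2327/21 = -311818/21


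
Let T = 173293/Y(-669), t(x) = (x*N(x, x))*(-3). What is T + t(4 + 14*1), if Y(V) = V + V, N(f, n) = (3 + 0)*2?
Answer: -606805/1338 ≈ -453.52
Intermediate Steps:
N(f, n) = 6 (N(f, n) = 3*2 = 6)
Y(V) = 2*V
t(x) = -18*x (t(x) = (x*6)*(-3) = (6*x)*(-3) = -18*x)
T = -173293/1338 (T = 173293/((2*(-669))) = 173293/(-1338) = 173293*(-1/1338) = -173293/1338 ≈ -129.52)
T + t(4 + 14*1) = -173293/1338 - 18*(4 + 14*1) = -173293/1338 - 18*(4 + 14) = -173293/1338 - 18*18 = -173293/1338 - 324 = -606805/1338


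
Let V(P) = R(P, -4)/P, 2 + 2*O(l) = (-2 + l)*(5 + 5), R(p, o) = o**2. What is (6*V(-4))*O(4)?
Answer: -216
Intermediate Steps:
O(l) = -11 + 5*l (O(l) = -1 + ((-2 + l)*(5 + 5))/2 = -1 + ((-2 + l)*10)/2 = -1 + (-20 + 10*l)/2 = -1 + (-10 + 5*l) = -11 + 5*l)
V(P) = 16/P (V(P) = (-4)**2/P = 16/P)
(6*V(-4))*O(4) = (6*(16/(-4)))*(-11 + 5*4) = (6*(16*(-1/4)))*(-11 + 20) = (6*(-4))*9 = -24*9 = -216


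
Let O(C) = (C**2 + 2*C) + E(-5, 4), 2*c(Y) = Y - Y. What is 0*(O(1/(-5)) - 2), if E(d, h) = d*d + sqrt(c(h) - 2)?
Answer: 0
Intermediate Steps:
c(Y) = 0 (c(Y) = (Y - Y)/2 = (1/2)*0 = 0)
E(d, h) = d**2 + I*sqrt(2) (E(d, h) = d*d + sqrt(0 - 2) = d**2 + sqrt(-2) = d**2 + I*sqrt(2))
O(C) = 25 + C**2 + 2*C + I*sqrt(2) (O(C) = (C**2 + 2*C) + ((-5)**2 + I*sqrt(2)) = (C**2 + 2*C) + (25 + I*sqrt(2)) = 25 + C**2 + 2*C + I*sqrt(2))
0*(O(1/(-5)) - 2) = 0*((25 + (1/(-5))**2 + 2/(-5) + I*sqrt(2)) - 2) = 0*((25 + (-1/5)**2 + 2*(-1/5) + I*sqrt(2)) - 2) = 0*((25 + 1/25 - 2/5 + I*sqrt(2)) - 2) = 0*((616/25 + I*sqrt(2)) - 2) = 0*(566/25 + I*sqrt(2)) = 0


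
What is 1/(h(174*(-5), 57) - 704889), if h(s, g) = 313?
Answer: -1/704576 ≈ -1.4193e-6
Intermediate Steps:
1/(h(174*(-5), 57) - 704889) = 1/(313 - 704889) = 1/(-704576) = -1/704576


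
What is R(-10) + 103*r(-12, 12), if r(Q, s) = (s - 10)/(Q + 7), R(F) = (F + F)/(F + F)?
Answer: -201/5 ≈ -40.200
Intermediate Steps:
R(F) = 1 (R(F) = (2*F)/((2*F)) = (2*F)*(1/(2*F)) = 1)
r(Q, s) = (-10 + s)/(7 + Q)
R(-10) + 103*r(-12, 12) = 1 + 103*((-10 + 12)/(7 - 12)) = 1 + 103*(2/(-5)) = 1 + 103*(-⅕*2) = 1 + 103*(-⅖) = 1 - 206/5 = -201/5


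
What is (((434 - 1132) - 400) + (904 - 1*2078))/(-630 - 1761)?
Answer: 2272/2391 ≈ 0.95023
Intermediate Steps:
(((434 - 1132) - 400) + (904 - 1*2078))/(-630 - 1761) = ((-698 - 400) + (904 - 2078))/(-2391) = (-1098 - 1174)*(-1/2391) = -2272*(-1/2391) = 2272/2391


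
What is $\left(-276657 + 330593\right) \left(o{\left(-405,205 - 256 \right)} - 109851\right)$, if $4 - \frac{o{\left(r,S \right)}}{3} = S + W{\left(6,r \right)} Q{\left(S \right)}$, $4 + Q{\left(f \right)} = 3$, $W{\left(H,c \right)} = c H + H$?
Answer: $-6308246688$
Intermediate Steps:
$W{\left(H,c \right)} = H + H c$ ($W{\left(H,c \right)} = H c + H = H + H c$)
$Q{\left(f \right)} = -1$ ($Q{\left(f \right)} = -4 + 3 = -1$)
$o{\left(r,S \right)} = 30 - 3 S + 18 r$ ($o{\left(r,S \right)} = 12 - 3 \left(S + 6 \left(1 + r\right) \left(-1\right)\right) = 12 - 3 \left(S + \left(6 + 6 r\right) \left(-1\right)\right) = 12 - 3 \left(S - \left(6 + 6 r\right)\right) = 12 - 3 \left(-6 + S - 6 r\right) = 12 + \left(18 - 3 S + 18 r\right) = 30 - 3 S + 18 r$)
$\left(-276657 + 330593\right) \left(o{\left(-405,205 - 256 \right)} - 109851\right) = \left(-276657 + 330593\right) \left(\left(30 - 3 \left(205 - 256\right) + 18 \left(-405\right)\right) - 109851\right) = 53936 \left(\left(30 - -153 - 7290\right) - 109851\right) = 53936 \left(\left(30 + 153 - 7290\right) - 109851\right) = 53936 \left(-7107 - 109851\right) = 53936 \left(-116958\right) = -6308246688$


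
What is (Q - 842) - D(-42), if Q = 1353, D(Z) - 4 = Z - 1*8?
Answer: 557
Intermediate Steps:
D(Z) = -4 + Z (D(Z) = 4 + (Z - 1*8) = 4 + (Z - 8) = 4 + (-8 + Z) = -4 + Z)
(Q - 842) - D(-42) = (1353 - 842) - (-4 - 42) = 511 - 1*(-46) = 511 + 46 = 557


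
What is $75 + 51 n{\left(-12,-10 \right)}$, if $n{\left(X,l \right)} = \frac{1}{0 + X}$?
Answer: $\frac{283}{4} \approx 70.75$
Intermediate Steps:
$n{\left(X,l \right)} = \frac{1}{X}$
$75 + 51 n{\left(-12,-10 \right)} = 75 + \frac{51}{-12} = 75 + 51 \left(- \frac{1}{12}\right) = 75 - \frac{17}{4} = \frac{283}{4}$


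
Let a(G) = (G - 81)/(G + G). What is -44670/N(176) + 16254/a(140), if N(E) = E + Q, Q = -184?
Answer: 19522245/236 ≈ 82721.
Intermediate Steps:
a(G) = (-81 + G)/(2*G) (a(G) = (-81 + G)/((2*G)) = (-81 + G)*(1/(2*G)) = (-81 + G)/(2*G))
N(E) = -184 + E (N(E) = E - 184 = -184 + E)
-44670/N(176) + 16254/a(140) = -44670/(-184 + 176) + 16254/(((½)*(-81 + 140)/140)) = -44670/(-8) + 16254/(((½)*(1/140)*59)) = -44670*(-⅛) + 16254/(59/280) = 22335/4 + 16254*(280/59) = 22335/4 + 4551120/59 = 19522245/236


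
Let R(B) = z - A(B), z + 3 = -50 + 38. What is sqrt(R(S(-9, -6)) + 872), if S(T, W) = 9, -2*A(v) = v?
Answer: sqrt(3446)/2 ≈ 29.351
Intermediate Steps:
z = -15 (z = -3 + (-50 + 38) = -3 - 12 = -15)
A(v) = -v/2
R(B) = -15 + B/2 (R(B) = -15 - (-1)*B/2 = -15 + B/2)
sqrt(R(S(-9, -6)) + 872) = sqrt((-15 + (1/2)*9) + 872) = sqrt((-15 + 9/2) + 872) = sqrt(-21/2 + 872) = sqrt(1723/2) = sqrt(3446)/2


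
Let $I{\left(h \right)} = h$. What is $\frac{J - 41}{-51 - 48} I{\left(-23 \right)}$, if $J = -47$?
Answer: $- \frac{184}{9} \approx -20.444$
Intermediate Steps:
$\frac{J - 41}{-51 - 48} I{\left(-23 \right)} = \frac{-47 - 41}{-51 - 48} \left(-23\right) = - \frac{88}{-99} \left(-23\right) = \left(-88\right) \left(- \frac{1}{99}\right) \left(-23\right) = \frac{8}{9} \left(-23\right) = - \frac{184}{9}$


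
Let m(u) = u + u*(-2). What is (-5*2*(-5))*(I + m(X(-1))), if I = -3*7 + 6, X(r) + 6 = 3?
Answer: -600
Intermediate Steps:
X(r) = -3 (X(r) = -6 + 3 = -3)
I = -15 (I = -21 + 6 = -15)
m(u) = -u (m(u) = u - 2*u = -u)
(-5*2*(-5))*(I + m(X(-1))) = (-5*2*(-5))*(-15 - 1*(-3)) = (-10*(-5))*(-15 + 3) = 50*(-12) = -600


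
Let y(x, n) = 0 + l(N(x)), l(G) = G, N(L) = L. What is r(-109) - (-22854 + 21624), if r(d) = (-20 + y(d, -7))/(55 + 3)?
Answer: 71211/58 ≈ 1227.8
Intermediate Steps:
y(x, n) = x (y(x, n) = 0 + x = x)
r(d) = -10/29 + d/58 (r(d) = (-20 + d)/(55 + 3) = (-20 + d)/58 = (-20 + d)*(1/58) = -10/29 + d/58)
r(-109) - (-22854 + 21624) = (-10/29 + (1/58)*(-109)) - (-22854 + 21624) = (-10/29 - 109/58) - 1*(-1230) = -129/58 + 1230 = 71211/58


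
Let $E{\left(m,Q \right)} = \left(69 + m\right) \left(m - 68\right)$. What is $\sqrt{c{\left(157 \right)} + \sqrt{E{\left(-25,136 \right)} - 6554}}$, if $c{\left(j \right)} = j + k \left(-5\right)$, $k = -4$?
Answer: $\sqrt{177 + i \sqrt{10646}} \approx 13.818 + 3.7335 i$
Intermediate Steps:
$E{\left(m,Q \right)} = \left(-68 + m\right) \left(69 + m\right)$ ($E{\left(m,Q \right)} = \left(69 + m\right) \left(-68 + m\right) = \left(-68 + m\right) \left(69 + m\right)$)
$c{\left(j \right)} = 20 + j$ ($c{\left(j \right)} = j - -20 = j + 20 = 20 + j$)
$\sqrt{c{\left(157 \right)} + \sqrt{E{\left(-25,136 \right)} - 6554}} = \sqrt{\left(20 + 157\right) + \sqrt{\left(-4692 - 25 + \left(-25\right)^{2}\right) - 6554}} = \sqrt{177 + \sqrt{\left(-4692 - 25 + 625\right) - 6554}} = \sqrt{177 + \sqrt{-4092 - 6554}} = \sqrt{177 + \sqrt{-10646}} = \sqrt{177 + i \sqrt{10646}}$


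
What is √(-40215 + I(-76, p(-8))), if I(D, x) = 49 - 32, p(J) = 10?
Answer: I*√40198 ≈ 200.49*I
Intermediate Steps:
I(D, x) = 17
√(-40215 + I(-76, p(-8))) = √(-40215 + 17) = √(-40198) = I*√40198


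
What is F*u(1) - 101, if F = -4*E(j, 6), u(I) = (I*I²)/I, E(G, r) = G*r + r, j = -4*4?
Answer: 259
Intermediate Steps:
j = -16
E(G, r) = r + G*r
u(I) = I² (u(I) = I³/I = I²)
F = 360 (F = -24*(1 - 16) = -24*(-15) = -4*(-90) = 360)
F*u(1) - 101 = 360*1² - 101 = 360*1 - 101 = 360 - 101 = 259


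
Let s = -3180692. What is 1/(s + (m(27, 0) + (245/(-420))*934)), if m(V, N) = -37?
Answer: -6/19087643 ≈ -3.1434e-7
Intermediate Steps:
1/(s + (m(27, 0) + (245/(-420))*934)) = 1/(-3180692 + (-37 + (245/(-420))*934)) = 1/(-3180692 + (-37 + (245*(-1/420))*934)) = 1/(-3180692 + (-37 - 7/12*934)) = 1/(-3180692 + (-37 - 3269/6)) = 1/(-3180692 - 3491/6) = 1/(-19087643/6) = -6/19087643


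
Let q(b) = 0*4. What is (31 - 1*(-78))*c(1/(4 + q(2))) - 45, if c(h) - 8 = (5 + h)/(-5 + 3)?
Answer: 4327/8 ≈ 540.88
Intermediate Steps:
q(b) = 0
c(h) = 11/2 - h/2 (c(h) = 8 + (5 + h)/(-5 + 3) = 8 + (5 + h)/(-2) = 8 + (5 + h)*(-1/2) = 8 + (-5/2 - h/2) = 11/2 - h/2)
(31 - 1*(-78))*c(1/(4 + q(2))) - 45 = (31 - 1*(-78))*(11/2 - 1/(2*(4 + 0))) - 45 = (31 + 78)*(11/2 - 1/2/4) - 45 = 109*(11/2 - 1/2*1/4) - 45 = 109*(11/2 - 1/8) - 45 = 109*(43/8) - 45 = 4687/8 - 45 = 4327/8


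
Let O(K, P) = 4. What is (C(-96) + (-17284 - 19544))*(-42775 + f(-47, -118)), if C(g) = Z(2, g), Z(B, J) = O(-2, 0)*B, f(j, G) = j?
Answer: 1576706040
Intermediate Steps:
Z(B, J) = 4*B
C(g) = 8 (C(g) = 4*2 = 8)
(C(-96) + (-17284 - 19544))*(-42775 + f(-47, -118)) = (8 + (-17284 - 19544))*(-42775 - 47) = (8 - 36828)*(-42822) = -36820*(-42822) = 1576706040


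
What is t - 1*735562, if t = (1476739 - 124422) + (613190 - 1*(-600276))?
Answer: 1830221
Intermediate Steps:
t = 2565783 (t = 1352317 + (613190 + 600276) = 1352317 + 1213466 = 2565783)
t - 1*735562 = 2565783 - 1*735562 = 2565783 - 735562 = 1830221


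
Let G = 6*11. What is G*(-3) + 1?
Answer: -197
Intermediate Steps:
G = 66
G*(-3) + 1 = 66*(-3) + 1 = -198 + 1 = -197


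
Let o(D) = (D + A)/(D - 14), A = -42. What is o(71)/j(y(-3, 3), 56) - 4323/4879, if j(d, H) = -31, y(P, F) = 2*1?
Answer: -7780232/8621193 ≈ -0.90245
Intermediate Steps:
y(P, F) = 2
o(D) = (-42 + D)/(-14 + D) (o(D) = (D - 42)/(D - 14) = (-42 + D)/(-14 + D))
o(71)/j(y(-3, 3), 56) - 4323/4879 = ((-42 + 71)/(-14 + 71))/(-31) - 4323/4879 = (29/57)*(-1/31) - 4323*1/4879 = ((1/57)*29)*(-1/31) - 4323/4879 = (29/57)*(-1/31) - 4323/4879 = -29/1767 - 4323/4879 = -7780232/8621193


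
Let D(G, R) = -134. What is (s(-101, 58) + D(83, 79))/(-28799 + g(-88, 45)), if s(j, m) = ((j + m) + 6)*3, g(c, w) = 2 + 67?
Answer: 49/5746 ≈ 0.0085277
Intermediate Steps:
g(c, w) = 69
s(j, m) = 18 + 3*j + 3*m (s(j, m) = (6 + j + m)*3 = 18 + 3*j + 3*m)
(s(-101, 58) + D(83, 79))/(-28799 + g(-88, 45)) = ((18 + 3*(-101) + 3*58) - 134)/(-28799 + 69) = ((18 - 303 + 174) - 134)/(-28730) = (-111 - 134)*(-1/28730) = -245*(-1/28730) = 49/5746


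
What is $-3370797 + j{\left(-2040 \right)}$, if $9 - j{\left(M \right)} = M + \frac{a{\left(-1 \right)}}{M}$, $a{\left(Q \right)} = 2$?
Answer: $- \frac{3436122959}{1020} \approx -3.3687 \cdot 10^{6}$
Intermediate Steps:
$j{\left(M \right)} = 9 - M - \frac{2}{M}$ ($j{\left(M \right)} = 9 - \left(M + \frac{1}{M} 2\right) = 9 - \left(M + \frac{2}{M}\right) = 9 - M - \frac{2}{M}$)
$-3370797 + j{\left(-2040 \right)} = -3370797 - \left(-2049 - \frac{1}{1020}\right) = -3370797 + \left(9 + 2040 - - \frac{1}{1020}\right) = -3370797 + \left(9 + 2040 + \frac{1}{1020}\right) = -3370797 + \frac{2089981}{1020} = - \frac{3436122959}{1020}$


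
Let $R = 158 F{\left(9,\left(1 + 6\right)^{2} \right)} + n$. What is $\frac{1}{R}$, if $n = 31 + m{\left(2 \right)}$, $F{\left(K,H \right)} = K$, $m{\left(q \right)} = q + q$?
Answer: $\frac{1}{1457} \approx 0.00068634$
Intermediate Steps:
$m{\left(q \right)} = 2 q$
$n = 35$ ($n = 31 + 2 \cdot 2 = 31 + 4 = 35$)
$R = 1457$ ($R = 158 \cdot 9 + 35 = 1422 + 35 = 1457$)
$\frac{1}{R} = \frac{1}{1457}$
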